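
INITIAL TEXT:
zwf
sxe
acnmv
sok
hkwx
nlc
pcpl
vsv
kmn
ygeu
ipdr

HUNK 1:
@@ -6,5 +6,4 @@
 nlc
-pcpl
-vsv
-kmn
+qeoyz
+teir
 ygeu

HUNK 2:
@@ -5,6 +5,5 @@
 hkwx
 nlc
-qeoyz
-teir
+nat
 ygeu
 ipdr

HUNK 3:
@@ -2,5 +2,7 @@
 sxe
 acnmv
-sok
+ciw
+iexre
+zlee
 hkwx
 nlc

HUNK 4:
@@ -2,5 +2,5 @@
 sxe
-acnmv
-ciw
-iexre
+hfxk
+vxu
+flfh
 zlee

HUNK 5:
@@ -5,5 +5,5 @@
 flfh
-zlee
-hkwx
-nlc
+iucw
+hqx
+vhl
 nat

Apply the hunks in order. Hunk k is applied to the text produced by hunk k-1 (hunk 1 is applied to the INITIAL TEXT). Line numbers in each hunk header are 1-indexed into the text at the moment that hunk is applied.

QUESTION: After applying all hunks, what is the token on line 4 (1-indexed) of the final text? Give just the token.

Hunk 1: at line 6 remove [pcpl,vsv,kmn] add [qeoyz,teir] -> 10 lines: zwf sxe acnmv sok hkwx nlc qeoyz teir ygeu ipdr
Hunk 2: at line 5 remove [qeoyz,teir] add [nat] -> 9 lines: zwf sxe acnmv sok hkwx nlc nat ygeu ipdr
Hunk 3: at line 2 remove [sok] add [ciw,iexre,zlee] -> 11 lines: zwf sxe acnmv ciw iexre zlee hkwx nlc nat ygeu ipdr
Hunk 4: at line 2 remove [acnmv,ciw,iexre] add [hfxk,vxu,flfh] -> 11 lines: zwf sxe hfxk vxu flfh zlee hkwx nlc nat ygeu ipdr
Hunk 5: at line 5 remove [zlee,hkwx,nlc] add [iucw,hqx,vhl] -> 11 lines: zwf sxe hfxk vxu flfh iucw hqx vhl nat ygeu ipdr
Final line 4: vxu

Answer: vxu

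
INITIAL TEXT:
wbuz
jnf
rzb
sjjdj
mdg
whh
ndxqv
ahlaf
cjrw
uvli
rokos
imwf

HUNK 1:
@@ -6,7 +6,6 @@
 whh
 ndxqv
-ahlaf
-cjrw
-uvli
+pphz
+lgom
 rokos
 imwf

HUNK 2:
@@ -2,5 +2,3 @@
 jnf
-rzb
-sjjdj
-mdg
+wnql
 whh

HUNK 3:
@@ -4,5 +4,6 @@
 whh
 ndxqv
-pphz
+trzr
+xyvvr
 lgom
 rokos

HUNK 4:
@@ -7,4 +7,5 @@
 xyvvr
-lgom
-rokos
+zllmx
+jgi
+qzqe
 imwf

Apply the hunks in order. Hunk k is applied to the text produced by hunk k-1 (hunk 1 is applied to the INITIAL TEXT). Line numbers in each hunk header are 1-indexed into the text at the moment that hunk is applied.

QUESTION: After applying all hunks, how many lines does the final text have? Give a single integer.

Hunk 1: at line 6 remove [ahlaf,cjrw,uvli] add [pphz,lgom] -> 11 lines: wbuz jnf rzb sjjdj mdg whh ndxqv pphz lgom rokos imwf
Hunk 2: at line 2 remove [rzb,sjjdj,mdg] add [wnql] -> 9 lines: wbuz jnf wnql whh ndxqv pphz lgom rokos imwf
Hunk 3: at line 4 remove [pphz] add [trzr,xyvvr] -> 10 lines: wbuz jnf wnql whh ndxqv trzr xyvvr lgom rokos imwf
Hunk 4: at line 7 remove [lgom,rokos] add [zllmx,jgi,qzqe] -> 11 lines: wbuz jnf wnql whh ndxqv trzr xyvvr zllmx jgi qzqe imwf
Final line count: 11

Answer: 11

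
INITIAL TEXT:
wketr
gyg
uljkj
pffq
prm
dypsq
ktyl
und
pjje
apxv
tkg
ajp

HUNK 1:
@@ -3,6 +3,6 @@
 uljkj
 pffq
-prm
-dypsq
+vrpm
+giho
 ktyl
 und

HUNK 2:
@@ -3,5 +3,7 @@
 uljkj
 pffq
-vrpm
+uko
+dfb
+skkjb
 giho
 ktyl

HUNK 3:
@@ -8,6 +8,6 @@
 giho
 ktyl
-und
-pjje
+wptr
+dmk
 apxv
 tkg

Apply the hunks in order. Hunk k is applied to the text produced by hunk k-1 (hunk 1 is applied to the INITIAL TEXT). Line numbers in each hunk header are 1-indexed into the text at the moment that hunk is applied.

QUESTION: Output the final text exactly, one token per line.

Answer: wketr
gyg
uljkj
pffq
uko
dfb
skkjb
giho
ktyl
wptr
dmk
apxv
tkg
ajp

Derivation:
Hunk 1: at line 3 remove [prm,dypsq] add [vrpm,giho] -> 12 lines: wketr gyg uljkj pffq vrpm giho ktyl und pjje apxv tkg ajp
Hunk 2: at line 3 remove [vrpm] add [uko,dfb,skkjb] -> 14 lines: wketr gyg uljkj pffq uko dfb skkjb giho ktyl und pjje apxv tkg ajp
Hunk 3: at line 8 remove [und,pjje] add [wptr,dmk] -> 14 lines: wketr gyg uljkj pffq uko dfb skkjb giho ktyl wptr dmk apxv tkg ajp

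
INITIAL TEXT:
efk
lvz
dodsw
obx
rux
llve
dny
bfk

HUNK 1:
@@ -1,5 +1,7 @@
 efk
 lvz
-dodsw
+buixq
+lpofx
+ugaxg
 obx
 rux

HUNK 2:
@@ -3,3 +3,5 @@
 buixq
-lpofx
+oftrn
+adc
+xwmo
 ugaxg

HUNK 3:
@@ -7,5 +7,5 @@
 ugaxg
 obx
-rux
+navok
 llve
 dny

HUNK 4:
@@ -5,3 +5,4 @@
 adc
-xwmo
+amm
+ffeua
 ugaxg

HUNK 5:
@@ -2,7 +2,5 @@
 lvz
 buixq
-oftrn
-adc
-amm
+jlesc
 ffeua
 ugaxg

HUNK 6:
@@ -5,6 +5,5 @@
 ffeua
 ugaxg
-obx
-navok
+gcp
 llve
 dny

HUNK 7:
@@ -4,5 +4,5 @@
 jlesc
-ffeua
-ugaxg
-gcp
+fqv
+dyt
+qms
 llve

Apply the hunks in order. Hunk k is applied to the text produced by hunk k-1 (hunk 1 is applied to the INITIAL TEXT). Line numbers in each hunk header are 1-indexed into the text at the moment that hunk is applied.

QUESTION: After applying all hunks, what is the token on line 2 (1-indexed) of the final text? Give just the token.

Hunk 1: at line 1 remove [dodsw] add [buixq,lpofx,ugaxg] -> 10 lines: efk lvz buixq lpofx ugaxg obx rux llve dny bfk
Hunk 2: at line 3 remove [lpofx] add [oftrn,adc,xwmo] -> 12 lines: efk lvz buixq oftrn adc xwmo ugaxg obx rux llve dny bfk
Hunk 3: at line 7 remove [rux] add [navok] -> 12 lines: efk lvz buixq oftrn adc xwmo ugaxg obx navok llve dny bfk
Hunk 4: at line 5 remove [xwmo] add [amm,ffeua] -> 13 lines: efk lvz buixq oftrn adc amm ffeua ugaxg obx navok llve dny bfk
Hunk 5: at line 2 remove [oftrn,adc,amm] add [jlesc] -> 11 lines: efk lvz buixq jlesc ffeua ugaxg obx navok llve dny bfk
Hunk 6: at line 5 remove [obx,navok] add [gcp] -> 10 lines: efk lvz buixq jlesc ffeua ugaxg gcp llve dny bfk
Hunk 7: at line 4 remove [ffeua,ugaxg,gcp] add [fqv,dyt,qms] -> 10 lines: efk lvz buixq jlesc fqv dyt qms llve dny bfk
Final line 2: lvz

Answer: lvz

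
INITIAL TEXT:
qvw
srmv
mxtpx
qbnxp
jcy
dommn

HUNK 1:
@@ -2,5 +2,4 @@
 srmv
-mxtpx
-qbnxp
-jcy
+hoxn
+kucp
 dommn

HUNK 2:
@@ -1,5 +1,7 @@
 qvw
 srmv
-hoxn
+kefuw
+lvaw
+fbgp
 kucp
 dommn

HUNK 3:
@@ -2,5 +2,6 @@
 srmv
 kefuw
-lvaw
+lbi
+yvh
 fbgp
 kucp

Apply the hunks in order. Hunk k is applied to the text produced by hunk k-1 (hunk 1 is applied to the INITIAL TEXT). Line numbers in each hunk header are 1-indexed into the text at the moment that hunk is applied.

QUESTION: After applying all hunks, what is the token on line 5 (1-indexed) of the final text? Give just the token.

Answer: yvh

Derivation:
Hunk 1: at line 2 remove [mxtpx,qbnxp,jcy] add [hoxn,kucp] -> 5 lines: qvw srmv hoxn kucp dommn
Hunk 2: at line 1 remove [hoxn] add [kefuw,lvaw,fbgp] -> 7 lines: qvw srmv kefuw lvaw fbgp kucp dommn
Hunk 3: at line 2 remove [lvaw] add [lbi,yvh] -> 8 lines: qvw srmv kefuw lbi yvh fbgp kucp dommn
Final line 5: yvh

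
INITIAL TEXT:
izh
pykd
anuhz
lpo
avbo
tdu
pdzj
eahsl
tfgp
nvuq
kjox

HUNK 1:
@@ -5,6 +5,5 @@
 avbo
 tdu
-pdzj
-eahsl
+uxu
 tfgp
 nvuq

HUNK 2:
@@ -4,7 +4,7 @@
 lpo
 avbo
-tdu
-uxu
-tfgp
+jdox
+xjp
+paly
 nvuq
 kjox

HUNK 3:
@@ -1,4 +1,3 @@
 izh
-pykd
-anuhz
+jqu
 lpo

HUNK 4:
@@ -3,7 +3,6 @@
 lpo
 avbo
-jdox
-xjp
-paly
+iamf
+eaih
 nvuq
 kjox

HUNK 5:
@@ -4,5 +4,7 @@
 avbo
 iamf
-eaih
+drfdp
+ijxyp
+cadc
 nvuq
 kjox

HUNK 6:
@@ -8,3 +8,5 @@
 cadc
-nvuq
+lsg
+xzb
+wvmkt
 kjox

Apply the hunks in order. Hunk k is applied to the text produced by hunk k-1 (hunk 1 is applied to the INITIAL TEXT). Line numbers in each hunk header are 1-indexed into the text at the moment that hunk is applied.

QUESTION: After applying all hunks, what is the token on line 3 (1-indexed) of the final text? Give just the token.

Hunk 1: at line 5 remove [pdzj,eahsl] add [uxu] -> 10 lines: izh pykd anuhz lpo avbo tdu uxu tfgp nvuq kjox
Hunk 2: at line 4 remove [tdu,uxu,tfgp] add [jdox,xjp,paly] -> 10 lines: izh pykd anuhz lpo avbo jdox xjp paly nvuq kjox
Hunk 3: at line 1 remove [pykd,anuhz] add [jqu] -> 9 lines: izh jqu lpo avbo jdox xjp paly nvuq kjox
Hunk 4: at line 3 remove [jdox,xjp,paly] add [iamf,eaih] -> 8 lines: izh jqu lpo avbo iamf eaih nvuq kjox
Hunk 5: at line 4 remove [eaih] add [drfdp,ijxyp,cadc] -> 10 lines: izh jqu lpo avbo iamf drfdp ijxyp cadc nvuq kjox
Hunk 6: at line 8 remove [nvuq] add [lsg,xzb,wvmkt] -> 12 lines: izh jqu lpo avbo iamf drfdp ijxyp cadc lsg xzb wvmkt kjox
Final line 3: lpo

Answer: lpo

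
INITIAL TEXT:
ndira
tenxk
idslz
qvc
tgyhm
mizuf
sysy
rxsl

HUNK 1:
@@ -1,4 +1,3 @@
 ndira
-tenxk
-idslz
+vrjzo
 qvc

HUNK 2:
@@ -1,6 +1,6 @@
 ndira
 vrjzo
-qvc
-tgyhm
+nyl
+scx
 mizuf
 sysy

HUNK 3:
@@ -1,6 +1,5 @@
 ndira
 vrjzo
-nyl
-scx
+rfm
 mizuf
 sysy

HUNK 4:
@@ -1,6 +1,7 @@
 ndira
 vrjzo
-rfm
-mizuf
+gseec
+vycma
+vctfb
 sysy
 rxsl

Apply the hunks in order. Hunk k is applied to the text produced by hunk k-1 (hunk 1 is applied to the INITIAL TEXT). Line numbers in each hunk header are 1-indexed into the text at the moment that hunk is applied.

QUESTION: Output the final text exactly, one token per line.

Hunk 1: at line 1 remove [tenxk,idslz] add [vrjzo] -> 7 lines: ndira vrjzo qvc tgyhm mizuf sysy rxsl
Hunk 2: at line 1 remove [qvc,tgyhm] add [nyl,scx] -> 7 lines: ndira vrjzo nyl scx mizuf sysy rxsl
Hunk 3: at line 1 remove [nyl,scx] add [rfm] -> 6 lines: ndira vrjzo rfm mizuf sysy rxsl
Hunk 4: at line 1 remove [rfm,mizuf] add [gseec,vycma,vctfb] -> 7 lines: ndira vrjzo gseec vycma vctfb sysy rxsl

Answer: ndira
vrjzo
gseec
vycma
vctfb
sysy
rxsl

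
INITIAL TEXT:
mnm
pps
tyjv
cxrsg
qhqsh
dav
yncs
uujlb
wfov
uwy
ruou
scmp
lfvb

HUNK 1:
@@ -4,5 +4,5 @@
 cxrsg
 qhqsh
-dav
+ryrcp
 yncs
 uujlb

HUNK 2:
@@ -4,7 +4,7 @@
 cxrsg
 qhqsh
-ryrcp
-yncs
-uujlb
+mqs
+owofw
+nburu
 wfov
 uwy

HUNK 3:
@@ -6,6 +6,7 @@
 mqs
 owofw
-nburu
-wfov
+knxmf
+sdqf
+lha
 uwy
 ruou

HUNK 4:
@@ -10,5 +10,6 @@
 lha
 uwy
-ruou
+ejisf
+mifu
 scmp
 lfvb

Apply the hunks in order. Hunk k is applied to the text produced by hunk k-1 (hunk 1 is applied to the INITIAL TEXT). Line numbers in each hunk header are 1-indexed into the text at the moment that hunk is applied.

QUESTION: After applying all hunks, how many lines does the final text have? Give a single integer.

Hunk 1: at line 4 remove [dav] add [ryrcp] -> 13 lines: mnm pps tyjv cxrsg qhqsh ryrcp yncs uujlb wfov uwy ruou scmp lfvb
Hunk 2: at line 4 remove [ryrcp,yncs,uujlb] add [mqs,owofw,nburu] -> 13 lines: mnm pps tyjv cxrsg qhqsh mqs owofw nburu wfov uwy ruou scmp lfvb
Hunk 3: at line 6 remove [nburu,wfov] add [knxmf,sdqf,lha] -> 14 lines: mnm pps tyjv cxrsg qhqsh mqs owofw knxmf sdqf lha uwy ruou scmp lfvb
Hunk 4: at line 10 remove [ruou] add [ejisf,mifu] -> 15 lines: mnm pps tyjv cxrsg qhqsh mqs owofw knxmf sdqf lha uwy ejisf mifu scmp lfvb
Final line count: 15

Answer: 15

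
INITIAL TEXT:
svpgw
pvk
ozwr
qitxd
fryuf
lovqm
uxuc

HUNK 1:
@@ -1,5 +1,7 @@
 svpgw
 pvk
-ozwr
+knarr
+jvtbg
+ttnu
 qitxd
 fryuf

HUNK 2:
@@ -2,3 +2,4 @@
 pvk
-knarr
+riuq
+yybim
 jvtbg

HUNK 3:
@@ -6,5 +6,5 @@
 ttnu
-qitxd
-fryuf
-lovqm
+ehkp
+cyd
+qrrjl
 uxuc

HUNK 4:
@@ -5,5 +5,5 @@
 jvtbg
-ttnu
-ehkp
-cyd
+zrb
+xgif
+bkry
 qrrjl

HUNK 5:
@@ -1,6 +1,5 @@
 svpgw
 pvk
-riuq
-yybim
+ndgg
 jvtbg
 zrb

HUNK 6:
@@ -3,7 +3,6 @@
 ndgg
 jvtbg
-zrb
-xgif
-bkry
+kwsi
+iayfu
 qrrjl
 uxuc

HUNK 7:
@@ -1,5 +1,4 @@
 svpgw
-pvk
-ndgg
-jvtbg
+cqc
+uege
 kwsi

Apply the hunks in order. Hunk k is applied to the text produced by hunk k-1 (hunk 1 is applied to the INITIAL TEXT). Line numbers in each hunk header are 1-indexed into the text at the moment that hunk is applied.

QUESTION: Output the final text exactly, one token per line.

Answer: svpgw
cqc
uege
kwsi
iayfu
qrrjl
uxuc

Derivation:
Hunk 1: at line 1 remove [ozwr] add [knarr,jvtbg,ttnu] -> 9 lines: svpgw pvk knarr jvtbg ttnu qitxd fryuf lovqm uxuc
Hunk 2: at line 2 remove [knarr] add [riuq,yybim] -> 10 lines: svpgw pvk riuq yybim jvtbg ttnu qitxd fryuf lovqm uxuc
Hunk 3: at line 6 remove [qitxd,fryuf,lovqm] add [ehkp,cyd,qrrjl] -> 10 lines: svpgw pvk riuq yybim jvtbg ttnu ehkp cyd qrrjl uxuc
Hunk 4: at line 5 remove [ttnu,ehkp,cyd] add [zrb,xgif,bkry] -> 10 lines: svpgw pvk riuq yybim jvtbg zrb xgif bkry qrrjl uxuc
Hunk 5: at line 1 remove [riuq,yybim] add [ndgg] -> 9 lines: svpgw pvk ndgg jvtbg zrb xgif bkry qrrjl uxuc
Hunk 6: at line 3 remove [zrb,xgif,bkry] add [kwsi,iayfu] -> 8 lines: svpgw pvk ndgg jvtbg kwsi iayfu qrrjl uxuc
Hunk 7: at line 1 remove [pvk,ndgg,jvtbg] add [cqc,uege] -> 7 lines: svpgw cqc uege kwsi iayfu qrrjl uxuc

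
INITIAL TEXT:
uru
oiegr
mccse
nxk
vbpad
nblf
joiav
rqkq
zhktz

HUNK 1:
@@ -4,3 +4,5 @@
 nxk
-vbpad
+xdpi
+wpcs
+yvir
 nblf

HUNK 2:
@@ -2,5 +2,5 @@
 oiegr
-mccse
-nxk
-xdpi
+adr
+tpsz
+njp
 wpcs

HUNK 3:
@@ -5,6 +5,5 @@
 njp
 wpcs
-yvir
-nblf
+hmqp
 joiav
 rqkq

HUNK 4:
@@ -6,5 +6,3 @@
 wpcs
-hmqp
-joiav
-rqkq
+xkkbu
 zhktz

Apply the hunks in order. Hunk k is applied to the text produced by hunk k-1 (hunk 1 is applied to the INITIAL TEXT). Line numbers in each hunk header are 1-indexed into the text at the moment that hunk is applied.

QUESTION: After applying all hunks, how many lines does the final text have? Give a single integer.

Answer: 8

Derivation:
Hunk 1: at line 4 remove [vbpad] add [xdpi,wpcs,yvir] -> 11 lines: uru oiegr mccse nxk xdpi wpcs yvir nblf joiav rqkq zhktz
Hunk 2: at line 2 remove [mccse,nxk,xdpi] add [adr,tpsz,njp] -> 11 lines: uru oiegr adr tpsz njp wpcs yvir nblf joiav rqkq zhktz
Hunk 3: at line 5 remove [yvir,nblf] add [hmqp] -> 10 lines: uru oiegr adr tpsz njp wpcs hmqp joiav rqkq zhktz
Hunk 4: at line 6 remove [hmqp,joiav,rqkq] add [xkkbu] -> 8 lines: uru oiegr adr tpsz njp wpcs xkkbu zhktz
Final line count: 8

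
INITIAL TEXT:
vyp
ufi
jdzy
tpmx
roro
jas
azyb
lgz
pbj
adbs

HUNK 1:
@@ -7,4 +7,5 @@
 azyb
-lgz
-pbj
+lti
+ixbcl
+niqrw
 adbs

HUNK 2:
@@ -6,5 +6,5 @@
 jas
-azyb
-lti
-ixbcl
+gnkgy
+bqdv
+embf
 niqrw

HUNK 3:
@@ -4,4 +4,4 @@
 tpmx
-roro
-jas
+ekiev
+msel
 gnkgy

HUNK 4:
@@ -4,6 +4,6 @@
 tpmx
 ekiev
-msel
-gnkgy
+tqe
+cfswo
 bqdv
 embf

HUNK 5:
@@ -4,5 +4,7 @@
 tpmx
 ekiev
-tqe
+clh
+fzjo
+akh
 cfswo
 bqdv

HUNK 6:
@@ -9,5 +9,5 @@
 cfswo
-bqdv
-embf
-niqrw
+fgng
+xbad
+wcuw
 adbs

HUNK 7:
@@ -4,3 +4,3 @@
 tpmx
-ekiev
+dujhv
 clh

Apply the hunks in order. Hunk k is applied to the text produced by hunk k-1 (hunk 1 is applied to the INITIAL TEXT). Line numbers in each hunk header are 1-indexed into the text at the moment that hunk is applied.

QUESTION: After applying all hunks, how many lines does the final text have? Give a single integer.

Answer: 13

Derivation:
Hunk 1: at line 7 remove [lgz,pbj] add [lti,ixbcl,niqrw] -> 11 lines: vyp ufi jdzy tpmx roro jas azyb lti ixbcl niqrw adbs
Hunk 2: at line 6 remove [azyb,lti,ixbcl] add [gnkgy,bqdv,embf] -> 11 lines: vyp ufi jdzy tpmx roro jas gnkgy bqdv embf niqrw adbs
Hunk 3: at line 4 remove [roro,jas] add [ekiev,msel] -> 11 lines: vyp ufi jdzy tpmx ekiev msel gnkgy bqdv embf niqrw adbs
Hunk 4: at line 4 remove [msel,gnkgy] add [tqe,cfswo] -> 11 lines: vyp ufi jdzy tpmx ekiev tqe cfswo bqdv embf niqrw adbs
Hunk 5: at line 4 remove [tqe] add [clh,fzjo,akh] -> 13 lines: vyp ufi jdzy tpmx ekiev clh fzjo akh cfswo bqdv embf niqrw adbs
Hunk 6: at line 9 remove [bqdv,embf,niqrw] add [fgng,xbad,wcuw] -> 13 lines: vyp ufi jdzy tpmx ekiev clh fzjo akh cfswo fgng xbad wcuw adbs
Hunk 7: at line 4 remove [ekiev] add [dujhv] -> 13 lines: vyp ufi jdzy tpmx dujhv clh fzjo akh cfswo fgng xbad wcuw adbs
Final line count: 13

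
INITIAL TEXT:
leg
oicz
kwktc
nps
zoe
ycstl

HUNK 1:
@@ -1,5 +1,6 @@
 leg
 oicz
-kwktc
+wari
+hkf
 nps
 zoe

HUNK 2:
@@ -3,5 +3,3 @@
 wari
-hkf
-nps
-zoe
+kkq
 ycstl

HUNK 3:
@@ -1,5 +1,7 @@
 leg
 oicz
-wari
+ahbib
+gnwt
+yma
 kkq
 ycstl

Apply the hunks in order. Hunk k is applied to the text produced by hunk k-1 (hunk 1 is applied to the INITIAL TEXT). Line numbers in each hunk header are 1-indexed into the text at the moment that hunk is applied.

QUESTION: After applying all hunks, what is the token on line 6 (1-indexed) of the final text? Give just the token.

Answer: kkq

Derivation:
Hunk 1: at line 1 remove [kwktc] add [wari,hkf] -> 7 lines: leg oicz wari hkf nps zoe ycstl
Hunk 2: at line 3 remove [hkf,nps,zoe] add [kkq] -> 5 lines: leg oicz wari kkq ycstl
Hunk 3: at line 1 remove [wari] add [ahbib,gnwt,yma] -> 7 lines: leg oicz ahbib gnwt yma kkq ycstl
Final line 6: kkq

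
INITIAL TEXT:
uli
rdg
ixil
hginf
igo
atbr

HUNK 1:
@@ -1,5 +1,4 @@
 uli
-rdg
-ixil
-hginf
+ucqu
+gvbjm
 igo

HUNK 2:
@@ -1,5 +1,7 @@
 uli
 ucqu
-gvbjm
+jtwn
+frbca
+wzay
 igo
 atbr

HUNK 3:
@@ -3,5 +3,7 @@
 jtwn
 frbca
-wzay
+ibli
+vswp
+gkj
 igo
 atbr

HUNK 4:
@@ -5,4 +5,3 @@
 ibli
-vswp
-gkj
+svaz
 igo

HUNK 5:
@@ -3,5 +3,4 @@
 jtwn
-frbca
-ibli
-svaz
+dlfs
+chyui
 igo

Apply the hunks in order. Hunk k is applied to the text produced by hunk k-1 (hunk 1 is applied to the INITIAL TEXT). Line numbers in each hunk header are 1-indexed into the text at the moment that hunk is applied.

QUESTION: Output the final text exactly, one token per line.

Answer: uli
ucqu
jtwn
dlfs
chyui
igo
atbr

Derivation:
Hunk 1: at line 1 remove [rdg,ixil,hginf] add [ucqu,gvbjm] -> 5 lines: uli ucqu gvbjm igo atbr
Hunk 2: at line 1 remove [gvbjm] add [jtwn,frbca,wzay] -> 7 lines: uli ucqu jtwn frbca wzay igo atbr
Hunk 3: at line 3 remove [wzay] add [ibli,vswp,gkj] -> 9 lines: uli ucqu jtwn frbca ibli vswp gkj igo atbr
Hunk 4: at line 5 remove [vswp,gkj] add [svaz] -> 8 lines: uli ucqu jtwn frbca ibli svaz igo atbr
Hunk 5: at line 3 remove [frbca,ibli,svaz] add [dlfs,chyui] -> 7 lines: uli ucqu jtwn dlfs chyui igo atbr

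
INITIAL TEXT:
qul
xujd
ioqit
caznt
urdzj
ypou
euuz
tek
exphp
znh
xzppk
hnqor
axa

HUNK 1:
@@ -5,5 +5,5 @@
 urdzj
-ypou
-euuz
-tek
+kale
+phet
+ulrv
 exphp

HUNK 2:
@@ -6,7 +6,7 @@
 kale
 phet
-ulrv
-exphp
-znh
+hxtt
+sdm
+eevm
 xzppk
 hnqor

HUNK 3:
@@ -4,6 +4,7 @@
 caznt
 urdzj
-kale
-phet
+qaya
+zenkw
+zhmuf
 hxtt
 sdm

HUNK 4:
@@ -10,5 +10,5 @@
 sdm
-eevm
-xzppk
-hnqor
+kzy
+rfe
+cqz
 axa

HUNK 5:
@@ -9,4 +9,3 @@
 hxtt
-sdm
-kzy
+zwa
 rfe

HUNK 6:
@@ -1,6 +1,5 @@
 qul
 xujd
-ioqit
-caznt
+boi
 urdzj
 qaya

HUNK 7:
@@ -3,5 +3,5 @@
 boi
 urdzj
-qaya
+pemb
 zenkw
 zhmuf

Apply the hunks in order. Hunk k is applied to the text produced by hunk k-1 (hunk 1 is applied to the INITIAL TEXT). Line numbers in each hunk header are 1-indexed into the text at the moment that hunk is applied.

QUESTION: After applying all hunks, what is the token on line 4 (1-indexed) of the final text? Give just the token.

Answer: urdzj

Derivation:
Hunk 1: at line 5 remove [ypou,euuz,tek] add [kale,phet,ulrv] -> 13 lines: qul xujd ioqit caznt urdzj kale phet ulrv exphp znh xzppk hnqor axa
Hunk 2: at line 6 remove [ulrv,exphp,znh] add [hxtt,sdm,eevm] -> 13 lines: qul xujd ioqit caznt urdzj kale phet hxtt sdm eevm xzppk hnqor axa
Hunk 3: at line 4 remove [kale,phet] add [qaya,zenkw,zhmuf] -> 14 lines: qul xujd ioqit caznt urdzj qaya zenkw zhmuf hxtt sdm eevm xzppk hnqor axa
Hunk 4: at line 10 remove [eevm,xzppk,hnqor] add [kzy,rfe,cqz] -> 14 lines: qul xujd ioqit caznt urdzj qaya zenkw zhmuf hxtt sdm kzy rfe cqz axa
Hunk 5: at line 9 remove [sdm,kzy] add [zwa] -> 13 lines: qul xujd ioqit caznt urdzj qaya zenkw zhmuf hxtt zwa rfe cqz axa
Hunk 6: at line 1 remove [ioqit,caznt] add [boi] -> 12 lines: qul xujd boi urdzj qaya zenkw zhmuf hxtt zwa rfe cqz axa
Hunk 7: at line 3 remove [qaya] add [pemb] -> 12 lines: qul xujd boi urdzj pemb zenkw zhmuf hxtt zwa rfe cqz axa
Final line 4: urdzj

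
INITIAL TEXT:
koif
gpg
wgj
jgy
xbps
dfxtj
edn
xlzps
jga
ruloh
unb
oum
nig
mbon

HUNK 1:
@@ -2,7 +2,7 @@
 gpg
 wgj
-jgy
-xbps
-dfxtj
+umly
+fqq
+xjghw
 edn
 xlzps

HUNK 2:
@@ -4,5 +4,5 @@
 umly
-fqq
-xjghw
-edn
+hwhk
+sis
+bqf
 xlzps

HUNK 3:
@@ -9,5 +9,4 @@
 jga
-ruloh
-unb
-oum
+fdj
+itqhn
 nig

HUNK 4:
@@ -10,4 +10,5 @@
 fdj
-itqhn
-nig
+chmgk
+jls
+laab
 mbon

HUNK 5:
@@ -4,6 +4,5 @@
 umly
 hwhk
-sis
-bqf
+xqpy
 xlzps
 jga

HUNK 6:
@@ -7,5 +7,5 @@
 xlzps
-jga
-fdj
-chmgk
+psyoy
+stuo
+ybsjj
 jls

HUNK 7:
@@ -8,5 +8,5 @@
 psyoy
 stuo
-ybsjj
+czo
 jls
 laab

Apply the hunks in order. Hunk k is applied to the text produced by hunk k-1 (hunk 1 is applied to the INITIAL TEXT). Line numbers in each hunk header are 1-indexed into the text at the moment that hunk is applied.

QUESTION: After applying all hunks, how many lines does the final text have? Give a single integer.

Hunk 1: at line 2 remove [jgy,xbps,dfxtj] add [umly,fqq,xjghw] -> 14 lines: koif gpg wgj umly fqq xjghw edn xlzps jga ruloh unb oum nig mbon
Hunk 2: at line 4 remove [fqq,xjghw,edn] add [hwhk,sis,bqf] -> 14 lines: koif gpg wgj umly hwhk sis bqf xlzps jga ruloh unb oum nig mbon
Hunk 3: at line 9 remove [ruloh,unb,oum] add [fdj,itqhn] -> 13 lines: koif gpg wgj umly hwhk sis bqf xlzps jga fdj itqhn nig mbon
Hunk 4: at line 10 remove [itqhn,nig] add [chmgk,jls,laab] -> 14 lines: koif gpg wgj umly hwhk sis bqf xlzps jga fdj chmgk jls laab mbon
Hunk 5: at line 4 remove [sis,bqf] add [xqpy] -> 13 lines: koif gpg wgj umly hwhk xqpy xlzps jga fdj chmgk jls laab mbon
Hunk 6: at line 7 remove [jga,fdj,chmgk] add [psyoy,stuo,ybsjj] -> 13 lines: koif gpg wgj umly hwhk xqpy xlzps psyoy stuo ybsjj jls laab mbon
Hunk 7: at line 8 remove [ybsjj] add [czo] -> 13 lines: koif gpg wgj umly hwhk xqpy xlzps psyoy stuo czo jls laab mbon
Final line count: 13

Answer: 13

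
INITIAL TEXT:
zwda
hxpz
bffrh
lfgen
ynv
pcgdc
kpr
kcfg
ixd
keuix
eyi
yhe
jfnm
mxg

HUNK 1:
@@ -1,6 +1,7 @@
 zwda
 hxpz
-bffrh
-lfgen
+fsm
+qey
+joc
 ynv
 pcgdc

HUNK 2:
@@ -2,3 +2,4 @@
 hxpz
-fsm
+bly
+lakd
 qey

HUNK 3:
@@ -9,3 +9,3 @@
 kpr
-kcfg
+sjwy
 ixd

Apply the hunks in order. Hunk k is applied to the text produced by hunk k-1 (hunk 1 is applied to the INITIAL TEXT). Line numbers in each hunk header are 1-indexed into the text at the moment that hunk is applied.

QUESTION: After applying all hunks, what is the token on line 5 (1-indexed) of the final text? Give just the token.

Hunk 1: at line 1 remove [bffrh,lfgen] add [fsm,qey,joc] -> 15 lines: zwda hxpz fsm qey joc ynv pcgdc kpr kcfg ixd keuix eyi yhe jfnm mxg
Hunk 2: at line 2 remove [fsm] add [bly,lakd] -> 16 lines: zwda hxpz bly lakd qey joc ynv pcgdc kpr kcfg ixd keuix eyi yhe jfnm mxg
Hunk 3: at line 9 remove [kcfg] add [sjwy] -> 16 lines: zwda hxpz bly lakd qey joc ynv pcgdc kpr sjwy ixd keuix eyi yhe jfnm mxg
Final line 5: qey

Answer: qey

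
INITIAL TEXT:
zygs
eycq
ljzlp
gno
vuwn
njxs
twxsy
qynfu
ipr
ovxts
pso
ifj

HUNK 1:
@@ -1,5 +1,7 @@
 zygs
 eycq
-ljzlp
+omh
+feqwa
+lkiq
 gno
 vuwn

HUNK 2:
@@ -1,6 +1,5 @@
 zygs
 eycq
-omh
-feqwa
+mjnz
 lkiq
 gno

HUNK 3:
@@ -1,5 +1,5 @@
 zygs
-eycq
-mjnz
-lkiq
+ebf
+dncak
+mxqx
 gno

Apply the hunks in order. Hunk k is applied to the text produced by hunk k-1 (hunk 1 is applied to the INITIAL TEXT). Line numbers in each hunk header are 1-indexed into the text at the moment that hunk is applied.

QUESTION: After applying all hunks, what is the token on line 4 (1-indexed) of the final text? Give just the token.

Hunk 1: at line 1 remove [ljzlp] add [omh,feqwa,lkiq] -> 14 lines: zygs eycq omh feqwa lkiq gno vuwn njxs twxsy qynfu ipr ovxts pso ifj
Hunk 2: at line 1 remove [omh,feqwa] add [mjnz] -> 13 lines: zygs eycq mjnz lkiq gno vuwn njxs twxsy qynfu ipr ovxts pso ifj
Hunk 3: at line 1 remove [eycq,mjnz,lkiq] add [ebf,dncak,mxqx] -> 13 lines: zygs ebf dncak mxqx gno vuwn njxs twxsy qynfu ipr ovxts pso ifj
Final line 4: mxqx

Answer: mxqx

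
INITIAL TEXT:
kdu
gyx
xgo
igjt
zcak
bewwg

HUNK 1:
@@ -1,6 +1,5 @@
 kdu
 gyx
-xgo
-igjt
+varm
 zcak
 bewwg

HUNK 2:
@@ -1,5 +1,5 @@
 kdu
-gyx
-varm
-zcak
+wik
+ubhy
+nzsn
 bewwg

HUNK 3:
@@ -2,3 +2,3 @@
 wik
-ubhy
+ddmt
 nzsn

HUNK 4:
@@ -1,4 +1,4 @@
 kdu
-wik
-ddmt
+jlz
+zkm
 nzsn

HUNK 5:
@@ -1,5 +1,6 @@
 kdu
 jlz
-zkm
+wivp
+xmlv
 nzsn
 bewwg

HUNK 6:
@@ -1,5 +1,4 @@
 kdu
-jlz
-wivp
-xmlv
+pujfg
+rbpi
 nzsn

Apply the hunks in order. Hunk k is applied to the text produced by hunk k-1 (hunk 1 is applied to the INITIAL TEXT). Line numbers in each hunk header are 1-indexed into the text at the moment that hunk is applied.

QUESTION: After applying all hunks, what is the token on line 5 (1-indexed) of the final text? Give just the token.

Hunk 1: at line 1 remove [xgo,igjt] add [varm] -> 5 lines: kdu gyx varm zcak bewwg
Hunk 2: at line 1 remove [gyx,varm,zcak] add [wik,ubhy,nzsn] -> 5 lines: kdu wik ubhy nzsn bewwg
Hunk 3: at line 2 remove [ubhy] add [ddmt] -> 5 lines: kdu wik ddmt nzsn bewwg
Hunk 4: at line 1 remove [wik,ddmt] add [jlz,zkm] -> 5 lines: kdu jlz zkm nzsn bewwg
Hunk 5: at line 1 remove [zkm] add [wivp,xmlv] -> 6 lines: kdu jlz wivp xmlv nzsn bewwg
Hunk 6: at line 1 remove [jlz,wivp,xmlv] add [pujfg,rbpi] -> 5 lines: kdu pujfg rbpi nzsn bewwg
Final line 5: bewwg

Answer: bewwg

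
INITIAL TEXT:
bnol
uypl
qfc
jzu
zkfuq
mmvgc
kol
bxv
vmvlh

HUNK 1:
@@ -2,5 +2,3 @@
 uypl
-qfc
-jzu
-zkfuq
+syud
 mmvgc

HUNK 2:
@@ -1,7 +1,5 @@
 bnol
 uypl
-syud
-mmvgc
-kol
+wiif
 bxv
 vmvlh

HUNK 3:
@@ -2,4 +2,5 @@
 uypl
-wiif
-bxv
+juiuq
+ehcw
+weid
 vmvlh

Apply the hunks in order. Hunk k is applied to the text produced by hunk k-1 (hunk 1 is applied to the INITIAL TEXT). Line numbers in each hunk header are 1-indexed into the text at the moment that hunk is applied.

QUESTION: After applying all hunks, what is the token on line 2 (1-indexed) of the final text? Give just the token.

Answer: uypl

Derivation:
Hunk 1: at line 2 remove [qfc,jzu,zkfuq] add [syud] -> 7 lines: bnol uypl syud mmvgc kol bxv vmvlh
Hunk 2: at line 1 remove [syud,mmvgc,kol] add [wiif] -> 5 lines: bnol uypl wiif bxv vmvlh
Hunk 3: at line 2 remove [wiif,bxv] add [juiuq,ehcw,weid] -> 6 lines: bnol uypl juiuq ehcw weid vmvlh
Final line 2: uypl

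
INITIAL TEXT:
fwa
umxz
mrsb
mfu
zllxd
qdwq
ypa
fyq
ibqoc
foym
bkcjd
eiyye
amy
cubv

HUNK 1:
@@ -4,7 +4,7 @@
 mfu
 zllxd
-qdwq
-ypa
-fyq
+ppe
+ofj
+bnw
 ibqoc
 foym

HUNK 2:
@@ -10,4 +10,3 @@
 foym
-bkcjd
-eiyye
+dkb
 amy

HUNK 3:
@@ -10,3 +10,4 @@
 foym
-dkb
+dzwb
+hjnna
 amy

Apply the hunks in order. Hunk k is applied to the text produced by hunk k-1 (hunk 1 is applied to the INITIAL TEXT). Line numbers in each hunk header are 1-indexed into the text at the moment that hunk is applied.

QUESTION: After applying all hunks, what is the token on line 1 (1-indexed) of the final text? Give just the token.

Hunk 1: at line 4 remove [qdwq,ypa,fyq] add [ppe,ofj,bnw] -> 14 lines: fwa umxz mrsb mfu zllxd ppe ofj bnw ibqoc foym bkcjd eiyye amy cubv
Hunk 2: at line 10 remove [bkcjd,eiyye] add [dkb] -> 13 lines: fwa umxz mrsb mfu zllxd ppe ofj bnw ibqoc foym dkb amy cubv
Hunk 3: at line 10 remove [dkb] add [dzwb,hjnna] -> 14 lines: fwa umxz mrsb mfu zllxd ppe ofj bnw ibqoc foym dzwb hjnna amy cubv
Final line 1: fwa

Answer: fwa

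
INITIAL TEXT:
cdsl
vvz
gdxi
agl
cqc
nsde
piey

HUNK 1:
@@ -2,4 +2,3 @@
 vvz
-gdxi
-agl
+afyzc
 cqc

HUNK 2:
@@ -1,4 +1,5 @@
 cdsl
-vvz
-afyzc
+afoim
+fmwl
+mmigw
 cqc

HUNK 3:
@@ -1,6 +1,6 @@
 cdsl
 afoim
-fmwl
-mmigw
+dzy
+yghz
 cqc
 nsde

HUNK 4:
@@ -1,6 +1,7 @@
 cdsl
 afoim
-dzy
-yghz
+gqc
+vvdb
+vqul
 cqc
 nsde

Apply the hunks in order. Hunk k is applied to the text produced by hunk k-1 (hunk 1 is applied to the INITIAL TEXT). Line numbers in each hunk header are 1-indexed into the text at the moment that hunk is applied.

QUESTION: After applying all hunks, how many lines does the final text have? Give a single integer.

Hunk 1: at line 2 remove [gdxi,agl] add [afyzc] -> 6 lines: cdsl vvz afyzc cqc nsde piey
Hunk 2: at line 1 remove [vvz,afyzc] add [afoim,fmwl,mmigw] -> 7 lines: cdsl afoim fmwl mmigw cqc nsde piey
Hunk 3: at line 1 remove [fmwl,mmigw] add [dzy,yghz] -> 7 lines: cdsl afoim dzy yghz cqc nsde piey
Hunk 4: at line 1 remove [dzy,yghz] add [gqc,vvdb,vqul] -> 8 lines: cdsl afoim gqc vvdb vqul cqc nsde piey
Final line count: 8

Answer: 8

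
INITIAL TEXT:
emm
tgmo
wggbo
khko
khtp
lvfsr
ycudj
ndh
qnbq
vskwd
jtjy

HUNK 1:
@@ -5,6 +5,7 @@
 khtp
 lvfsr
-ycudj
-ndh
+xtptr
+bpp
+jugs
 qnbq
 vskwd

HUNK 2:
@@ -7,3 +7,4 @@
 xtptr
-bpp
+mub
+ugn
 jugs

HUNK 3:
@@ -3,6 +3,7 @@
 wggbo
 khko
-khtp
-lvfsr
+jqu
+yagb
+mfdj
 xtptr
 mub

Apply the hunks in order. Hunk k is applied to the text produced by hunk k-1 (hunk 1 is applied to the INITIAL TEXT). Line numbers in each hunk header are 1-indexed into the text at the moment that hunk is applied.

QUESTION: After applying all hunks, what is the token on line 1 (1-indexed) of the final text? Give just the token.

Answer: emm

Derivation:
Hunk 1: at line 5 remove [ycudj,ndh] add [xtptr,bpp,jugs] -> 12 lines: emm tgmo wggbo khko khtp lvfsr xtptr bpp jugs qnbq vskwd jtjy
Hunk 2: at line 7 remove [bpp] add [mub,ugn] -> 13 lines: emm tgmo wggbo khko khtp lvfsr xtptr mub ugn jugs qnbq vskwd jtjy
Hunk 3: at line 3 remove [khtp,lvfsr] add [jqu,yagb,mfdj] -> 14 lines: emm tgmo wggbo khko jqu yagb mfdj xtptr mub ugn jugs qnbq vskwd jtjy
Final line 1: emm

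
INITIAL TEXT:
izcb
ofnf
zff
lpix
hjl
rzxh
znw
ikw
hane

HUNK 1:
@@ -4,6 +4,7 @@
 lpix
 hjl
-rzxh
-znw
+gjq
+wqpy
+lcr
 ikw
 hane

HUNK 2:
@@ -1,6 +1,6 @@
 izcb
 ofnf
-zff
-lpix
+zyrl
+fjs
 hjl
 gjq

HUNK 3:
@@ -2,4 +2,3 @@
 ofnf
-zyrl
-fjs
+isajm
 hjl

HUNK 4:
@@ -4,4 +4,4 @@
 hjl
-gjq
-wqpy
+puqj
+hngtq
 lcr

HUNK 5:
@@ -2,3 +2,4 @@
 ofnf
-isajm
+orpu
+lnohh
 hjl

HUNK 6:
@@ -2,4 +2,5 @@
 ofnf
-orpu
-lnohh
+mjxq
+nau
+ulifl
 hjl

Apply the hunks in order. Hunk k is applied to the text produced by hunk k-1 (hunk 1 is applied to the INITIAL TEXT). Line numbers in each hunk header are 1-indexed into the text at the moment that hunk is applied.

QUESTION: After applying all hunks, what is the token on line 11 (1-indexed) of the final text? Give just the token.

Hunk 1: at line 4 remove [rzxh,znw] add [gjq,wqpy,lcr] -> 10 lines: izcb ofnf zff lpix hjl gjq wqpy lcr ikw hane
Hunk 2: at line 1 remove [zff,lpix] add [zyrl,fjs] -> 10 lines: izcb ofnf zyrl fjs hjl gjq wqpy lcr ikw hane
Hunk 3: at line 2 remove [zyrl,fjs] add [isajm] -> 9 lines: izcb ofnf isajm hjl gjq wqpy lcr ikw hane
Hunk 4: at line 4 remove [gjq,wqpy] add [puqj,hngtq] -> 9 lines: izcb ofnf isajm hjl puqj hngtq lcr ikw hane
Hunk 5: at line 2 remove [isajm] add [orpu,lnohh] -> 10 lines: izcb ofnf orpu lnohh hjl puqj hngtq lcr ikw hane
Hunk 6: at line 2 remove [orpu,lnohh] add [mjxq,nau,ulifl] -> 11 lines: izcb ofnf mjxq nau ulifl hjl puqj hngtq lcr ikw hane
Final line 11: hane

Answer: hane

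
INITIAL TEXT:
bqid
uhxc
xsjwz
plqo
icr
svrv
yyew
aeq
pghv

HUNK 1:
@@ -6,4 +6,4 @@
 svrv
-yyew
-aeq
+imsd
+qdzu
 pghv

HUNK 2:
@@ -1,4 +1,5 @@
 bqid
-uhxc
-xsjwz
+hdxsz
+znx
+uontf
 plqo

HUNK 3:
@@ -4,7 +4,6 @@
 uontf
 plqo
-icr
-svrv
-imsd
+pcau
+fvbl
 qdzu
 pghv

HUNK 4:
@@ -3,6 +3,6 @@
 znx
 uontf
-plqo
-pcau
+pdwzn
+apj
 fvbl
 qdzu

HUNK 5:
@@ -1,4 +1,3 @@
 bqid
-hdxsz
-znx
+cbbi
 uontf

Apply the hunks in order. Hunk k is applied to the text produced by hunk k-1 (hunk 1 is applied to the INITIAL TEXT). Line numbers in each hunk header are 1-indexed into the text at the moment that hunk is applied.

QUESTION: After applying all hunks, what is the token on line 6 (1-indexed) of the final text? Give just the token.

Answer: fvbl

Derivation:
Hunk 1: at line 6 remove [yyew,aeq] add [imsd,qdzu] -> 9 lines: bqid uhxc xsjwz plqo icr svrv imsd qdzu pghv
Hunk 2: at line 1 remove [uhxc,xsjwz] add [hdxsz,znx,uontf] -> 10 lines: bqid hdxsz znx uontf plqo icr svrv imsd qdzu pghv
Hunk 3: at line 4 remove [icr,svrv,imsd] add [pcau,fvbl] -> 9 lines: bqid hdxsz znx uontf plqo pcau fvbl qdzu pghv
Hunk 4: at line 3 remove [plqo,pcau] add [pdwzn,apj] -> 9 lines: bqid hdxsz znx uontf pdwzn apj fvbl qdzu pghv
Hunk 5: at line 1 remove [hdxsz,znx] add [cbbi] -> 8 lines: bqid cbbi uontf pdwzn apj fvbl qdzu pghv
Final line 6: fvbl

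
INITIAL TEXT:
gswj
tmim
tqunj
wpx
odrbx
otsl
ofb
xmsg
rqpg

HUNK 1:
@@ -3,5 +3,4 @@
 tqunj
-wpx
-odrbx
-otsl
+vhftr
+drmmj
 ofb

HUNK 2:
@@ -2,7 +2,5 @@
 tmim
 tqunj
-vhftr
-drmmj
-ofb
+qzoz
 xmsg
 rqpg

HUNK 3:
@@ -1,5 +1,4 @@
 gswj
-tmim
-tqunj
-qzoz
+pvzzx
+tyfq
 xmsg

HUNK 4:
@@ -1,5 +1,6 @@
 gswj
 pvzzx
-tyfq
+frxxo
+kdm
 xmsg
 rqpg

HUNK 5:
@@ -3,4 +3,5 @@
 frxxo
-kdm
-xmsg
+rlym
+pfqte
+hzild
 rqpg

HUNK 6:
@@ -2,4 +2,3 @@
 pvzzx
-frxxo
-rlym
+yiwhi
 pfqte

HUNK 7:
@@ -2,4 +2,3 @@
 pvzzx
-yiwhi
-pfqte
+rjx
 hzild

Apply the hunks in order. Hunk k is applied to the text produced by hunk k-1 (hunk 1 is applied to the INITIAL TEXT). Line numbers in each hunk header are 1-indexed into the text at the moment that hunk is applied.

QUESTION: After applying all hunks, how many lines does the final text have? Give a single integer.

Answer: 5

Derivation:
Hunk 1: at line 3 remove [wpx,odrbx,otsl] add [vhftr,drmmj] -> 8 lines: gswj tmim tqunj vhftr drmmj ofb xmsg rqpg
Hunk 2: at line 2 remove [vhftr,drmmj,ofb] add [qzoz] -> 6 lines: gswj tmim tqunj qzoz xmsg rqpg
Hunk 3: at line 1 remove [tmim,tqunj,qzoz] add [pvzzx,tyfq] -> 5 lines: gswj pvzzx tyfq xmsg rqpg
Hunk 4: at line 1 remove [tyfq] add [frxxo,kdm] -> 6 lines: gswj pvzzx frxxo kdm xmsg rqpg
Hunk 5: at line 3 remove [kdm,xmsg] add [rlym,pfqte,hzild] -> 7 lines: gswj pvzzx frxxo rlym pfqte hzild rqpg
Hunk 6: at line 2 remove [frxxo,rlym] add [yiwhi] -> 6 lines: gswj pvzzx yiwhi pfqte hzild rqpg
Hunk 7: at line 2 remove [yiwhi,pfqte] add [rjx] -> 5 lines: gswj pvzzx rjx hzild rqpg
Final line count: 5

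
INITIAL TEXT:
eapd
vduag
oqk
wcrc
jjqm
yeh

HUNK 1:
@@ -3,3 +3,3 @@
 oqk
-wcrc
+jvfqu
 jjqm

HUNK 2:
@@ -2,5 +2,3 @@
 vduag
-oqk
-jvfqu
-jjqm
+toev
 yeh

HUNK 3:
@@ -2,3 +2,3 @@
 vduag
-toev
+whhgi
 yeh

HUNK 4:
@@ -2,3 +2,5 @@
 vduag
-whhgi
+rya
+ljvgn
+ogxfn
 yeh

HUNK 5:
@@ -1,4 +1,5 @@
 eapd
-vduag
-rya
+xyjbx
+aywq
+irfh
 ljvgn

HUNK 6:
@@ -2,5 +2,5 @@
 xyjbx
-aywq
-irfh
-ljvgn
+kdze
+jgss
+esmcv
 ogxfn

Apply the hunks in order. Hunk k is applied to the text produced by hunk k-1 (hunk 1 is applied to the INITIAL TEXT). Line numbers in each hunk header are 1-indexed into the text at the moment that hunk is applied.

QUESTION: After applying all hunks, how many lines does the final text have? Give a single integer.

Answer: 7

Derivation:
Hunk 1: at line 3 remove [wcrc] add [jvfqu] -> 6 lines: eapd vduag oqk jvfqu jjqm yeh
Hunk 2: at line 2 remove [oqk,jvfqu,jjqm] add [toev] -> 4 lines: eapd vduag toev yeh
Hunk 3: at line 2 remove [toev] add [whhgi] -> 4 lines: eapd vduag whhgi yeh
Hunk 4: at line 2 remove [whhgi] add [rya,ljvgn,ogxfn] -> 6 lines: eapd vduag rya ljvgn ogxfn yeh
Hunk 5: at line 1 remove [vduag,rya] add [xyjbx,aywq,irfh] -> 7 lines: eapd xyjbx aywq irfh ljvgn ogxfn yeh
Hunk 6: at line 2 remove [aywq,irfh,ljvgn] add [kdze,jgss,esmcv] -> 7 lines: eapd xyjbx kdze jgss esmcv ogxfn yeh
Final line count: 7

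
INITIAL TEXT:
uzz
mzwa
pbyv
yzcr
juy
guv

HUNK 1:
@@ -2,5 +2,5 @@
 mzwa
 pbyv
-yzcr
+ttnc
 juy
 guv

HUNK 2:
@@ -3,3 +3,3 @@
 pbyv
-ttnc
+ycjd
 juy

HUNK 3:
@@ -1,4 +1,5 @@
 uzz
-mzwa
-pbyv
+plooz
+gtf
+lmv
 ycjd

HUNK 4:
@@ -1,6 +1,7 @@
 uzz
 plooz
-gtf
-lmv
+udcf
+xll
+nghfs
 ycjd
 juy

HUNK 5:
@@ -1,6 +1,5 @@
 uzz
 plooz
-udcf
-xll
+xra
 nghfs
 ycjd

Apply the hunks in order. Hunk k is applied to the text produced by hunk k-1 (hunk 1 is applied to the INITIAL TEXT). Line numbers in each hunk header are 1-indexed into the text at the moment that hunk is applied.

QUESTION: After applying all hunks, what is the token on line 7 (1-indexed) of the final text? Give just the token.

Answer: guv

Derivation:
Hunk 1: at line 2 remove [yzcr] add [ttnc] -> 6 lines: uzz mzwa pbyv ttnc juy guv
Hunk 2: at line 3 remove [ttnc] add [ycjd] -> 6 lines: uzz mzwa pbyv ycjd juy guv
Hunk 3: at line 1 remove [mzwa,pbyv] add [plooz,gtf,lmv] -> 7 lines: uzz plooz gtf lmv ycjd juy guv
Hunk 4: at line 1 remove [gtf,lmv] add [udcf,xll,nghfs] -> 8 lines: uzz plooz udcf xll nghfs ycjd juy guv
Hunk 5: at line 1 remove [udcf,xll] add [xra] -> 7 lines: uzz plooz xra nghfs ycjd juy guv
Final line 7: guv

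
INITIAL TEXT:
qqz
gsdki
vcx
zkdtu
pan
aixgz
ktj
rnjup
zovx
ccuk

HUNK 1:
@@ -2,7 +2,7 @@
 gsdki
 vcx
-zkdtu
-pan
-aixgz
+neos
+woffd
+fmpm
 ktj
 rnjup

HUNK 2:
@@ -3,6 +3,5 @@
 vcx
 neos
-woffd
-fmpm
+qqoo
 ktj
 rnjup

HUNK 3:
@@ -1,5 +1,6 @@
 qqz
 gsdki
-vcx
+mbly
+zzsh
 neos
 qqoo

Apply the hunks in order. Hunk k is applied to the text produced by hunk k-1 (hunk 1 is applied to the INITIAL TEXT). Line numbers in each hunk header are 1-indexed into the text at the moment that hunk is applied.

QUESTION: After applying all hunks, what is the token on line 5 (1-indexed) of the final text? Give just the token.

Hunk 1: at line 2 remove [zkdtu,pan,aixgz] add [neos,woffd,fmpm] -> 10 lines: qqz gsdki vcx neos woffd fmpm ktj rnjup zovx ccuk
Hunk 2: at line 3 remove [woffd,fmpm] add [qqoo] -> 9 lines: qqz gsdki vcx neos qqoo ktj rnjup zovx ccuk
Hunk 3: at line 1 remove [vcx] add [mbly,zzsh] -> 10 lines: qqz gsdki mbly zzsh neos qqoo ktj rnjup zovx ccuk
Final line 5: neos

Answer: neos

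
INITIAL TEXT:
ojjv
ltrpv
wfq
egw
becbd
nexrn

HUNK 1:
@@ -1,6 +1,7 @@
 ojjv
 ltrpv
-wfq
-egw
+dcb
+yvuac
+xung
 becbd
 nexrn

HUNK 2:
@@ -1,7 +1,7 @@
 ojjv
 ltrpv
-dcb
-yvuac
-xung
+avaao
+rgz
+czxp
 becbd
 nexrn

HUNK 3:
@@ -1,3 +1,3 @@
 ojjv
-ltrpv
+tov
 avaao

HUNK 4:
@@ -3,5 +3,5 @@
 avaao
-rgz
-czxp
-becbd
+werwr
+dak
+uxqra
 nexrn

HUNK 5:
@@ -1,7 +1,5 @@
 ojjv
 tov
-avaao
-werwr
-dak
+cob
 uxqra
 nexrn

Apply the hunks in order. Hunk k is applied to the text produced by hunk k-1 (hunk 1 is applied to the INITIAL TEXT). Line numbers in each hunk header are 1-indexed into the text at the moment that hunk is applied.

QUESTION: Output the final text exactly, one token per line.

Answer: ojjv
tov
cob
uxqra
nexrn

Derivation:
Hunk 1: at line 1 remove [wfq,egw] add [dcb,yvuac,xung] -> 7 lines: ojjv ltrpv dcb yvuac xung becbd nexrn
Hunk 2: at line 1 remove [dcb,yvuac,xung] add [avaao,rgz,czxp] -> 7 lines: ojjv ltrpv avaao rgz czxp becbd nexrn
Hunk 3: at line 1 remove [ltrpv] add [tov] -> 7 lines: ojjv tov avaao rgz czxp becbd nexrn
Hunk 4: at line 3 remove [rgz,czxp,becbd] add [werwr,dak,uxqra] -> 7 lines: ojjv tov avaao werwr dak uxqra nexrn
Hunk 5: at line 1 remove [avaao,werwr,dak] add [cob] -> 5 lines: ojjv tov cob uxqra nexrn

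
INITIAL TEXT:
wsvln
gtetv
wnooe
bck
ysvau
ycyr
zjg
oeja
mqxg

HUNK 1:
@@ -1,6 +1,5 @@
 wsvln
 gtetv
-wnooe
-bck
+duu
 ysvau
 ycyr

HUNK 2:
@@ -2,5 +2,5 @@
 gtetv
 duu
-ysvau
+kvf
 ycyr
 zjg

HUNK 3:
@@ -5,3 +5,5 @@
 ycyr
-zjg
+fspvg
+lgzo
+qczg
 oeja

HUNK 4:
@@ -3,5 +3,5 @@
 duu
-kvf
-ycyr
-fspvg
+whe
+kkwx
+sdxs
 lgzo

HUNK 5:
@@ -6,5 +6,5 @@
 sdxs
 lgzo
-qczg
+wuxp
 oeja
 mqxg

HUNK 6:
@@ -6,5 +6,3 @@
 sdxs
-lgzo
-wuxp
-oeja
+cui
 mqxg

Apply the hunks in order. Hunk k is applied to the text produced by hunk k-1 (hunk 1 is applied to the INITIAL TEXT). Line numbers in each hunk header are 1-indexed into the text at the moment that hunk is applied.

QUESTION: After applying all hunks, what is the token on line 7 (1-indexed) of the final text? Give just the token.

Hunk 1: at line 1 remove [wnooe,bck] add [duu] -> 8 lines: wsvln gtetv duu ysvau ycyr zjg oeja mqxg
Hunk 2: at line 2 remove [ysvau] add [kvf] -> 8 lines: wsvln gtetv duu kvf ycyr zjg oeja mqxg
Hunk 3: at line 5 remove [zjg] add [fspvg,lgzo,qczg] -> 10 lines: wsvln gtetv duu kvf ycyr fspvg lgzo qczg oeja mqxg
Hunk 4: at line 3 remove [kvf,ycyr,fspvg] add [whe,kkwx,sdxs] -> 10 lines: wsvln gtetv duu whe kkwx sdxs lgzo qczg oeja mqxg
Hunk 5: at line 6 remove [qczg] add [wuxp] -> 10 lines: wsvln gtetv duu whe kkwx sdxs lgzo wuxp oeja mqxg
Hunk 6: at line 6 remove [lgzo,wuxp,oeja] add [cui] -> 8 lines: wsvln gtetv duu whe kkwx sdxs cui mqxg
Final line 7: cui

Answer: cui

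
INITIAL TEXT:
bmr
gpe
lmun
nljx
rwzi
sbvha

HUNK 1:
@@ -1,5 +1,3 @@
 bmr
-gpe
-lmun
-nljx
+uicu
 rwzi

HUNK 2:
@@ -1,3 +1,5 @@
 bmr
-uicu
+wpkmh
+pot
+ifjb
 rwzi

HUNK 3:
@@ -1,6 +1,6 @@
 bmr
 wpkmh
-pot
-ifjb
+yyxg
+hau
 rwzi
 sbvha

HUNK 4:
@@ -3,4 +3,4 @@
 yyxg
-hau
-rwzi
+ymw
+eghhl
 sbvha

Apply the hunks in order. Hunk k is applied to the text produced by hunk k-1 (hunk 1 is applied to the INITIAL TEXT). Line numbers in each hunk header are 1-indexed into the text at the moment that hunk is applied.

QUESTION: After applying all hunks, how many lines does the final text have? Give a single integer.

Hunk 1: at line 1 remove [gpe,lmun,nljx] add [uicu] -> 4 lines: bmr uicu rwzi sbvha
Hunk 2: at line 1 remove [uicu] add [wpkmh,pot,ifjb] -> 6 lines: bmr wpkmh pot ifjb rwzi sbvha
Hunk 3: at line 1 remove [pot,ifjb] add [yyxg,hau] -> 6 lines: bmr wpkmh yyxg hau rwzi sbvha
Hunk 4: at line 3 remove [hau,rwzi] add [ymw,eghhl] -> 6 lines: bmr wpkmh yyxg ymw eghhl sbvha
Final line count: 6

Answer: 6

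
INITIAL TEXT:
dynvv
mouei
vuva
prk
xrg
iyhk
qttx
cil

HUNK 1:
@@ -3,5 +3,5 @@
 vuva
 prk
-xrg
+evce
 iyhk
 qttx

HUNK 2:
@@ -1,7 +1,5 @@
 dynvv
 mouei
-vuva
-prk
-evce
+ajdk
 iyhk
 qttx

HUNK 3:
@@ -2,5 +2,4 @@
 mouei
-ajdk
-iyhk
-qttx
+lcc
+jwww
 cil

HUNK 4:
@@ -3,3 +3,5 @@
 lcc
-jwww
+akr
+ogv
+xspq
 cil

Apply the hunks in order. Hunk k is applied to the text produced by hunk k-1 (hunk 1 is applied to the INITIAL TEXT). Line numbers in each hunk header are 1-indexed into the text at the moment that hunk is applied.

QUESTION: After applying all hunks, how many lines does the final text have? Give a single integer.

Answer: 7

Derivation:
Hunk 1: at line 3 remove [xrg] add [evce] -> 8 lines: dynvv mouei vuva prk evce iyhk qttx cil
Hunk 2: at line 1 remove [vuva,prk,evce] add [ajdk] -> 6 lines: dynvv mouei ajdk iyhk qttx cil
Hunk 3: at line 2 remove [ajdk,iyhk,qttx] add [lcc,jwww] -> 5 lines: dynvv mouei lcc jwww cil
Hunk 4: at line 3 remove [jwww] add [akr,ogv,xspq] -> 7 lines: dynvv mouei lcc akr ogv xspq cil
Final line count: 7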